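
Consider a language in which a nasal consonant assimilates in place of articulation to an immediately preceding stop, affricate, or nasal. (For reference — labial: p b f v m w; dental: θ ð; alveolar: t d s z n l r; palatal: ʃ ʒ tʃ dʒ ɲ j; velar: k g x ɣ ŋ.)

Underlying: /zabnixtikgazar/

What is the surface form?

/n/ after /b/ (labial) → [m]

[zabmixtikgazar]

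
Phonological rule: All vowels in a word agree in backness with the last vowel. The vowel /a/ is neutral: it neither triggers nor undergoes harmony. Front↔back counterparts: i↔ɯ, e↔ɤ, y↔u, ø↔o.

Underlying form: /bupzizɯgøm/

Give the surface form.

[bypzizigøm]

/u/ harmonizes with /ø/ ([-back]) → [y]
/ɯ/ harmonizes with /ø/ ([-back]) → [i]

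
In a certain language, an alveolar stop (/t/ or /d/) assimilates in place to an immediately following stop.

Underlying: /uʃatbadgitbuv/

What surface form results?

[uʃapbaggipbuv]

/t/ before /b/ (labial) → [p]
/d/ before /g/ (velar) → [g]
/t/ before /b/ (labial) → [p]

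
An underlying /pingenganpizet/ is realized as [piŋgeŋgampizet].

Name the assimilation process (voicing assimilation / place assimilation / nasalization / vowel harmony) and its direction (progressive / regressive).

/n/→[ŋ] /n/→[ŋ] /n/→[m].
Each target copies a feature from the following segment, so the direction is regressive.

place assimilation, regressive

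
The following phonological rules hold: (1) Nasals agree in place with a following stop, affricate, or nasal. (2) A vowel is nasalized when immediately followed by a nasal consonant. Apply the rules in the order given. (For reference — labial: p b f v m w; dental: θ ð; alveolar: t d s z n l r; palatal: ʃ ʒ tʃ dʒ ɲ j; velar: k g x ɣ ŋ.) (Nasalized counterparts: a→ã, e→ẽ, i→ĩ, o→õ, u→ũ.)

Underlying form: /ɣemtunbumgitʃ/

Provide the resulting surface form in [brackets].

[ɣẽntũmbũŋgitʃ]

Rule 1: /m/ before /t/ (alveolar) → [n]
Rule 1: /n/ before /b/ (labial) → [m]
Rule 1: /m/ before /g/ (velar) → [ŋ]
After rule 1: ɣentumbuŋgitʃ
Rule 2: /e/ before nasal /n/ → [ẽ]
Rule 2: /u/ before nasal /m/ → [ũ]
Rule 2: /u/ before nasal /ŋ/ → [ũ]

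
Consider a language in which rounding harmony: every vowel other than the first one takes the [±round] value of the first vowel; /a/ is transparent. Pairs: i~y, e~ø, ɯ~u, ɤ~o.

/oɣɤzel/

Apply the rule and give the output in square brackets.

[oɣozøl]

/ɤ/ harmonizes with /o/ ([+round]) → [o]
/e/ harmonizes with /o/ ([+round]) → [ø]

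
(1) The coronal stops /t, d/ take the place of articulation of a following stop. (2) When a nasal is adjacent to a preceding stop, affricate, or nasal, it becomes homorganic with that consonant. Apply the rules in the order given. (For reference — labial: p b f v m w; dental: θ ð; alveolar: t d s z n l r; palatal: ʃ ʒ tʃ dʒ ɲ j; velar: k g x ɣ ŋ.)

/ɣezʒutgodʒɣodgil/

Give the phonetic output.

[ɣezʒukgodʒɣoggil]

Rule 1: /t/ before /g/ (velar) → [k]
Rule 1: /d/ before /g/ (velar) → [g]
After rule 1: ɣezʒukgodʒɣoggil
Rule 2: no segment meets the rule's conditions; no change.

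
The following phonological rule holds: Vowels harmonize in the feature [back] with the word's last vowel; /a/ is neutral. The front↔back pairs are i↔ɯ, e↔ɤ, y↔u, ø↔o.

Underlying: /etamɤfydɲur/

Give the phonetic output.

/e/ harmonizes with /u/ ([+back]) → [ɤ]
/y/ harmonizes with /u/ ([+back]) → [u]

[ɤtamɤfudɲur]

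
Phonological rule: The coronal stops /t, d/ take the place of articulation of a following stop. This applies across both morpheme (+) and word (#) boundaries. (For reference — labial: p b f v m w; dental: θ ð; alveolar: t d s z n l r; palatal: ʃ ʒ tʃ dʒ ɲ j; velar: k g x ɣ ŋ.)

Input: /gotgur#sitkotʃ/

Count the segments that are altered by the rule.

2

/t/ before /g/ (velar) → [k]
/t/ before /k/ (velar) → [k]
2 segments change.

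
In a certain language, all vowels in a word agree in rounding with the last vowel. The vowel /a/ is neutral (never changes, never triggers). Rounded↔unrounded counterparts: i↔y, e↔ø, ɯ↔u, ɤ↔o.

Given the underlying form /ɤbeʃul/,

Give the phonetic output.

/ɤ/ harmonizes with /u/ ([+round]) → [o]
/e/ harmonizes with /u/ ([+round]) → [ø]

[obøʃul]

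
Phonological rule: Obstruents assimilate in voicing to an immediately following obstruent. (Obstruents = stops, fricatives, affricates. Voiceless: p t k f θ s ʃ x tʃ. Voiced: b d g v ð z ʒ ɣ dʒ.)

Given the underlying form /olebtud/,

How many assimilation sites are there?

1

/b/ before /t/ (voiceless) → [p]
1 segment changes.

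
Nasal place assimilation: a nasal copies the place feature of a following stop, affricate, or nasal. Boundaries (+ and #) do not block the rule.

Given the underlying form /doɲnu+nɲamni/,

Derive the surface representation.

[donnu+ɲɲanni]

/ɲ/ before /n/ (alveolar) → [n]
/n/ before /ɲ/ (palatal) → [ɲ]
/m/ before /n/ (alveolar) → [n]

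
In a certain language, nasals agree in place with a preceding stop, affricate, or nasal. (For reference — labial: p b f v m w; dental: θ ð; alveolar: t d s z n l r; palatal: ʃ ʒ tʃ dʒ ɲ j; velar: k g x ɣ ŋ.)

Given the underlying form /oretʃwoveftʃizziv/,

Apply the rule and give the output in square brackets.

[oretʃwoveftʃizziv]

no segment meets the rule's conditions; no change.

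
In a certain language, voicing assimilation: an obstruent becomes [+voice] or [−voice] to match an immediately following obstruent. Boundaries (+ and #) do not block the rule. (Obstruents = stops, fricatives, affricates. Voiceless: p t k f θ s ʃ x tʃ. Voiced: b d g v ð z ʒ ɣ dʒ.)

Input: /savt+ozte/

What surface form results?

[saft+oste]

/v/ before /t/ (voiceless) → [f]
/z/ before /t/ (voiceless) → [s]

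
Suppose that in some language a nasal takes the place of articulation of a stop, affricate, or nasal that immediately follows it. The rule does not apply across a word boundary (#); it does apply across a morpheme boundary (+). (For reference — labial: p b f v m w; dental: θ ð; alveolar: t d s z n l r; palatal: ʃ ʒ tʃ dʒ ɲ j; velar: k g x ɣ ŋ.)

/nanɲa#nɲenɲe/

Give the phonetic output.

[naɲɲa#ɲɲeɲɲe]

/n/ before /ɲ/ (palatal) → [ɲ]
/n/ before /ɲ/ (palatal) → [ɲ]
/n/ before /ɲ/ (palatal) → [ɲ]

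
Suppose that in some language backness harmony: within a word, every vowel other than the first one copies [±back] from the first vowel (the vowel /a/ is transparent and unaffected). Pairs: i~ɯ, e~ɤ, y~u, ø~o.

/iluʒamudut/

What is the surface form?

/u/ harmonizes with /i/ ([-back]) → [y]
/u/ harmonizes with /i/ ([-back]) → [y]
/u/ harmonizes with /i/ ([-back]) → [y]

[ilyʒamydyt]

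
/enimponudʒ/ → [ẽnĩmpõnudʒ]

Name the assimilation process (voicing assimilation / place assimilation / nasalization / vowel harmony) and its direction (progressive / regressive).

nasalization, regressive

/e/→[ẽ] /i/→[ĩ] /o/→[õ].
Each target copies a feature from the following segment, so the direction is regressive.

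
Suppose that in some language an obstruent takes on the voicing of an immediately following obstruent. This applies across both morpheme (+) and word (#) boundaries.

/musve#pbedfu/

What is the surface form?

/s/ before /v/ (voiced) → [z]
/p/ before /b/ (voiced) → [b]
/d/ before /f/ (voiceless) → [t]

[muzve#bbetfu]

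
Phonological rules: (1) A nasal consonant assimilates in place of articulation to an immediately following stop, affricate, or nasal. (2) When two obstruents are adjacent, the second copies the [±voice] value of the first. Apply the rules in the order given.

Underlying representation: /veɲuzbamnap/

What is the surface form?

[veɲuzbannap]

Rule 1: /m/ before /n/ (alveolar) → [n]
After rule 1: veɲuzbannap
Rule 2: no segment meets the rule's conditions; no change.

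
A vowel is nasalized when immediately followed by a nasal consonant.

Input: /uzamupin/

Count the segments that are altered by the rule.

2

/a/ before nasal /m/ → [ã]
/i/ before nasal /n/ → [ĩ]
2 segments change.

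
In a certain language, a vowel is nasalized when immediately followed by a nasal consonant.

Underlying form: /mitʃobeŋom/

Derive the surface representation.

/e/ before nasal /ŋ/ → [ẽ]
/o/ before nasal /m/ → [õ]

[mitʃobẽŋõm]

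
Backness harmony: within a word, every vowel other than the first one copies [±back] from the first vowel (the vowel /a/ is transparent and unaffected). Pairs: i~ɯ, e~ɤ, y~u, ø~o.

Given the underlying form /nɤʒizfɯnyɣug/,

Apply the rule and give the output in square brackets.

/i/ harmonizes with /ɤ/ ([+back]) → [ɯ]
/y/ harmonizes with /ɤ/ ([+back]) → [u]

[nɤʒɯzfɯnuɣug]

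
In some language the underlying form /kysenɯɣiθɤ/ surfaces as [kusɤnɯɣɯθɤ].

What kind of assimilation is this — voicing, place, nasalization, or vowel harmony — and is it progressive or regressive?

vowel harmony, regressive

/y/→[u] /e/→[ɤ] /i/→[ɯ].
Vowels agree with the last vowel, so the harmony is regressive.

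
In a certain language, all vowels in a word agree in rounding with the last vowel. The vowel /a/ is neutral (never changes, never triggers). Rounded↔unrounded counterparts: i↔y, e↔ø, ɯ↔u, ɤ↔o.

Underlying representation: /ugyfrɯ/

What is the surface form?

[ɯgifrɯ]

/u/ harmonizes with /ɯ/ ([-round]) → [ɯ]
/y/ harmonizes with /ɯ/ ([-round]) → [i]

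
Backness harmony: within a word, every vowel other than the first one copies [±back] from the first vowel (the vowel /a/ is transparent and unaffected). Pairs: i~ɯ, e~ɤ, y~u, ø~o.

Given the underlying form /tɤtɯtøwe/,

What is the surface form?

/ø/ harmonizes with /ɤ/ ([+back]) → [o]
/e/ harmonizes with /ɤ/ ([+back]) → [ɤ]

[tɤtɯtowɤ]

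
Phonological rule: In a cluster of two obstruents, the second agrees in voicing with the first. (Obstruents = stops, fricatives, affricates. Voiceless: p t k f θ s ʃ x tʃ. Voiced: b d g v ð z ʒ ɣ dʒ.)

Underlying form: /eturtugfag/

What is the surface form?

[eturtugvag]

/f/ after /g/ (voiced) → [v]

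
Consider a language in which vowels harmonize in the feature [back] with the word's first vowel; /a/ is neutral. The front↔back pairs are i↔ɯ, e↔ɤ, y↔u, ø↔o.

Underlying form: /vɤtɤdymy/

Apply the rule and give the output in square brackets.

[vɤtɤdumu]

/y/ harmonizes with /ɤ/ ([+back]) → [u]
/y/ harmonizes with /ɤ/ ([+back]) → [u]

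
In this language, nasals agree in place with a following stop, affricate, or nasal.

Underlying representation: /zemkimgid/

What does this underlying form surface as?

/m/ before /k/ (velar) → [ŋ]
/m/ before /g/ (velar) → [ŋ]

[zeŋkiŋgid]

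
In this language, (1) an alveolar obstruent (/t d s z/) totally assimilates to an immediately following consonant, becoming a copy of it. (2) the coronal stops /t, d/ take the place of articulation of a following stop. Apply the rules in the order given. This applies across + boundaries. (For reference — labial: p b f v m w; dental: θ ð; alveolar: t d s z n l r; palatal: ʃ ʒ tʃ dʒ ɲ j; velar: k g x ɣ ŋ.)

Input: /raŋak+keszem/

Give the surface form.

Rule 1: /s/ before /z/ → [z] (total assimilation)
After rule 1: raŋak+kezzem
Rule 2: no segment meets the rule's conditions; no change.

[raŋak+kezzem]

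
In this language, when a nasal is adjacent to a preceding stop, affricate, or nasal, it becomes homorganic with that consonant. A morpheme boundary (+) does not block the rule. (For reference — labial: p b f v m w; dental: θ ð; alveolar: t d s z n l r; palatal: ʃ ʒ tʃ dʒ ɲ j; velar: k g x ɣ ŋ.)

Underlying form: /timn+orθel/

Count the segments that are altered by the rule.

1

/n/ after /m/ (labial) → [m]
1 segment changes.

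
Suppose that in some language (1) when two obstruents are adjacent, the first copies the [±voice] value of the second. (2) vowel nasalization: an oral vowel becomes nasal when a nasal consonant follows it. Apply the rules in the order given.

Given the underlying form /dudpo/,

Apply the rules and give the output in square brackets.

[dutpo]

Rule 1: /d/ before /p/ (voiceless) → [t]
After rule 1: dutpo
Rule 2: no segment meets the rule's conditions; no change.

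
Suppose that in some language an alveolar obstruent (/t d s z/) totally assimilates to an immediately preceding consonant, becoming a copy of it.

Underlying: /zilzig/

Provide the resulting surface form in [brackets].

/z/ after /l/ → [l] (total assimilation)

[zillig]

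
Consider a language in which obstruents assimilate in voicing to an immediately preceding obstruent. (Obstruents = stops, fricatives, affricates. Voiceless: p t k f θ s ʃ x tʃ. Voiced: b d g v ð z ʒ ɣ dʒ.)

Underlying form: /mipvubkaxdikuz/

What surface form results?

/v/ after /p/ (voiceless) → [f]
/k/ after /b/ (voiced) → [g]
/d/ after /x/ (voiceless) → [t]

[mipfubgaxtikuz]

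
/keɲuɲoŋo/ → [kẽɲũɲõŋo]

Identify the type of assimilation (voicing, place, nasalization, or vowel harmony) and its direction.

nasalization, regressive

/e/→[ẽ] /u/→[ũ] /o/→[õ].
Each target copies a feature from the following segment, so the direction is regressive.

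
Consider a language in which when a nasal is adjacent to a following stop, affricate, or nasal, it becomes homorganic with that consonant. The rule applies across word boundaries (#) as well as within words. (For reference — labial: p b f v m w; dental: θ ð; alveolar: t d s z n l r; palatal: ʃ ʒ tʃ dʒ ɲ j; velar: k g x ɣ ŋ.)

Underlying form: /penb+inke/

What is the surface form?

/n/ before /b/ (labial) → [m]
/n/ before /k/ (velar) → [ŋ]

[pemb+iŋke]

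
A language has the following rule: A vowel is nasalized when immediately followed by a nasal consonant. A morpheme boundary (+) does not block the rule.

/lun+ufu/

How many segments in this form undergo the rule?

/u/ before nasal /n/ → [ũ]
1 segment changes.

1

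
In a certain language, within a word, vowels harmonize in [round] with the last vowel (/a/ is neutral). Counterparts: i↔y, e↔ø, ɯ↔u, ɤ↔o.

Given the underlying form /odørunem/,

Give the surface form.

/o/ harmonizes with /e/ ([-round]) → [ɤ]
/ø/ harmonizes with /e/ ([-round]) → [e]
/u/ harmonizes with /e/ ([-round]) → [ɯ]

[ɤderɯnem]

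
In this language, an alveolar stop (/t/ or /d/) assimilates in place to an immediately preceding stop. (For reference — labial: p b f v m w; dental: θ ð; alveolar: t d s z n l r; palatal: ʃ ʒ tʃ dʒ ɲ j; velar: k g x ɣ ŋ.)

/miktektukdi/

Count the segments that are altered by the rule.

/t/ after /k/ (velar) → [k]
/t/ after /k/ (velar) → [k]
/d/ after /k/ (velar) → [g]
3 segments change.

3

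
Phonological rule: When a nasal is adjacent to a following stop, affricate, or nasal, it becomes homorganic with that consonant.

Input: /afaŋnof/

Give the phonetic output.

/ŋ/ before /n/ (alveolar) → [n]

[afannof]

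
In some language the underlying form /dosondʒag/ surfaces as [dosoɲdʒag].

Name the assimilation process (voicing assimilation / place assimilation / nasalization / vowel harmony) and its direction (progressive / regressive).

place assimilation, regressive

/n/→[ɲ].
Each target copies a feature from the following segment, so the direction is regressive.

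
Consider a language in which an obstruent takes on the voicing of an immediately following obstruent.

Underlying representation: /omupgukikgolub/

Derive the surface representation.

/p/ before /g/ (voiced) → [b]
/k/ before /g/ (voiced) → [g]

[omubgukiggolub]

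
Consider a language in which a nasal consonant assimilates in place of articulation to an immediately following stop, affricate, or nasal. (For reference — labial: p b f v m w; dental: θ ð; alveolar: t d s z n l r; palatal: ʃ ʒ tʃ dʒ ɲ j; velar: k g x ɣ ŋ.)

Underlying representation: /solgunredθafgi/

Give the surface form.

no segment meets the rule's conditions; no change.

[solgunredθafgi]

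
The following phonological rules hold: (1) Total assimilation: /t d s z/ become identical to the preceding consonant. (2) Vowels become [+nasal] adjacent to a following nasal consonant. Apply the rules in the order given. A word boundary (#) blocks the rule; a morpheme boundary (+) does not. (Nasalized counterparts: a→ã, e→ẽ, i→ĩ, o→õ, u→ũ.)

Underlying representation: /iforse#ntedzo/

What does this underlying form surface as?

[iforre#nneddo]

Rule 1: /s/ after /r/ → [r] (total assimilation)
Rule 1: /t/ after /n/ → [n] (total assimilation)
Rule 1: /z/ after /d/ → [d] (total assimilation)
After rule 1: iforre#nneddo
Rule 2: no segment meets the rule's conditions; no change.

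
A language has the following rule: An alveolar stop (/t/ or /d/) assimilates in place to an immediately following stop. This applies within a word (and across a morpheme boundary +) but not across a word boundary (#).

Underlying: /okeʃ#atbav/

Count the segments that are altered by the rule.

/t/ before /b/ (labial) → [p]
1 segment changes.

1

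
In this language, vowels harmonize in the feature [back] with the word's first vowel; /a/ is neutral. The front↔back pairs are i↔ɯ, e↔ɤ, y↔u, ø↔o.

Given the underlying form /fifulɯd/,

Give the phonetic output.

/u/ harmonizes with /i/ ([-back]) → [y]
/ɯ/ harmonizes with /i/ ([-back]) → [i]

[fifylid]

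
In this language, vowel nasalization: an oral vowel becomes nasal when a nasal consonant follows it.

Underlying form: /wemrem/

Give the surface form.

/e/ before nasal /m/ → [ẽ]
/e/ before nasal /m/ → [ẽ]

[wẽmrẽm]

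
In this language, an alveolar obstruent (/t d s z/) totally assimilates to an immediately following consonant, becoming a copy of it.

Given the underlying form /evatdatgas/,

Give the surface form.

/t/ before /d/ → [d] (total assimilation)
/t/ before /g/ → [g] (total assimilation)

[evaddaggas]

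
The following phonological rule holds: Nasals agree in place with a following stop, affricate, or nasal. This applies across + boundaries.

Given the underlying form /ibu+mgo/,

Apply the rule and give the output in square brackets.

/m/ before /g/ (velar) → [ŋ]

[ibu+ŋgo]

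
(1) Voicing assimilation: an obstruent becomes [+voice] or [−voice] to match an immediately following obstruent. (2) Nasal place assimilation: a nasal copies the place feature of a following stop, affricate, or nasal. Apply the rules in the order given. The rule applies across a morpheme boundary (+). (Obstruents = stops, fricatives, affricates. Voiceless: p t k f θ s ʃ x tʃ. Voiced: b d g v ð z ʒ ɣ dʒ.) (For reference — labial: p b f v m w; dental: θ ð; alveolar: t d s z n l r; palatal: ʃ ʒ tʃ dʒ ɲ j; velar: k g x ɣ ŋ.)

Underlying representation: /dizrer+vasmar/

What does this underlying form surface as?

Rule 1: no segment meets the rule's conditions; no change.
After rule 1: dizrer+vasmar
Rule 2: no segment meets the rule's conditions; no change.

[dizrer+vasmar]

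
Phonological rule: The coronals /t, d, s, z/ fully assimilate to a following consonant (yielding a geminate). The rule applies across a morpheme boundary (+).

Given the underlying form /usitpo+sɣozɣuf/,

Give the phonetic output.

/t/ before /p/ → [p] (total assimilation)
/s/ before /ɣ/ → [ɣ] (total assimilation)
/z/ before /ɣ/ → [ɣ] (total assimilation)

[usippo+ɣɣoɣɣuf]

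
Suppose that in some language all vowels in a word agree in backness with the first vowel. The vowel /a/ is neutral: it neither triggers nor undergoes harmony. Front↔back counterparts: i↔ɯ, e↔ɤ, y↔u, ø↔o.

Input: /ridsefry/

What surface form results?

no segment meets the rule's conditions; no change.

[ridsefry]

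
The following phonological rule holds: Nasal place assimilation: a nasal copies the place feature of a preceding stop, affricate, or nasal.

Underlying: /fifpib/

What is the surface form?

[fifpib]

no segment meets the rule's conditions; no change.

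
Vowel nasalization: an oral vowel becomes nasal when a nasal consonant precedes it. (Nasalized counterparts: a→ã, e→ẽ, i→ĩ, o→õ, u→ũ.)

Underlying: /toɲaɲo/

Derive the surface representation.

[toɲãɲõ]

/a/ after nasal /ɲ/ → [ã]
/o/ after nasal /ɲ/ → [õ]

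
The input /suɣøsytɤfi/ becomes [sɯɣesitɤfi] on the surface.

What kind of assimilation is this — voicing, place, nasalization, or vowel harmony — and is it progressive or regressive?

/u/→[ɯ] /ø/→[e] /y/→[i].
Vowels agree with the last vowel, so the harmony is regressive.

vowel harmony, regressive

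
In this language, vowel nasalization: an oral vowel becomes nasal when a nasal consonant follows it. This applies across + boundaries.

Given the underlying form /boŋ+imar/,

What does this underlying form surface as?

[bõŋ+ĩmar]

/o/ before nasal /ŋ/ → [õ]
/i/ before nasal /m/ → [ĩ]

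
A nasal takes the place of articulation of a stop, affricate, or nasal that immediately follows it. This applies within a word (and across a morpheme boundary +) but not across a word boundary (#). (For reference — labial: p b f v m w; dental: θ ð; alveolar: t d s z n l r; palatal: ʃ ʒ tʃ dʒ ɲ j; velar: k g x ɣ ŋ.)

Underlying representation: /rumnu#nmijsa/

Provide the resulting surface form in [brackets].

/m/ before /n/ (alveolar) → [n]
/n/ before /m/ (labial) → [m]

[runnu#mmijsa]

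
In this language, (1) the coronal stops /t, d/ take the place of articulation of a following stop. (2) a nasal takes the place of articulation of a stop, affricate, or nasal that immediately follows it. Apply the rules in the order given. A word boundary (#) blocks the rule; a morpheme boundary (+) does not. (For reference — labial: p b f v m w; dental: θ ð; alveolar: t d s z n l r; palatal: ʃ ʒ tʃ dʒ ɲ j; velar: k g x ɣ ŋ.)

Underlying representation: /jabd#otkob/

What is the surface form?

Rule 1: /t/ before /k/ (velar) → [k]
After rule 1: jabd#okkob
Rule 2: no segment meets the rule's conditions; no change.

[jabd#okkob]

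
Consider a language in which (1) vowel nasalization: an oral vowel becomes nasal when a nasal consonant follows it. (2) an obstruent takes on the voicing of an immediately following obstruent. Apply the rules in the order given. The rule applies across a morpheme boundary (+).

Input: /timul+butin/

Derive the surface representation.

[tĩmul+butĩn]

Rule 1: /i/ before nasal /m/ → [ĩ]
Rule 1: /i/ before nasal /n/ → [ĩ]
After rule 1: tĩmul+butĩn
Rule 2: no segment meets the rule's conditions; no change.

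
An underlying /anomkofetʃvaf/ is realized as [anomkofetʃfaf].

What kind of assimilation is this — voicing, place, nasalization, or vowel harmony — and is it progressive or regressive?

voicing assimilation, progressive

/v/→[f].
Each target copies a feature from the preceding segment, so the direction is progressive.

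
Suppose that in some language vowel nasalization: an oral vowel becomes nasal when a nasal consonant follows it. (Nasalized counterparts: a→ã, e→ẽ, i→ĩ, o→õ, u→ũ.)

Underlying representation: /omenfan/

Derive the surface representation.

[õmẽnfãn]

/o/ before nasal /m/ → [õ]
/e/ before nasal /n/ → [ẽ]
/a/ before nasal /n/ → [ã]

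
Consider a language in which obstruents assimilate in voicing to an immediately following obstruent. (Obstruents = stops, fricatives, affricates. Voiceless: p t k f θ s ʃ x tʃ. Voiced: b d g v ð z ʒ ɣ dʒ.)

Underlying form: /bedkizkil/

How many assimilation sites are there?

/d/ before /k/ (voiceless) → [t]
/z/ before /k/ (voiceless) → [s]
2 segments change.

2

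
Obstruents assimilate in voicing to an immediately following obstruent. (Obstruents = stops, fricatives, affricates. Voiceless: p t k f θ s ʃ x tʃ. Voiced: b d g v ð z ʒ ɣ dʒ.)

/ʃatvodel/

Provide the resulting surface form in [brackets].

[ʃadvodel]

/t/ before /v/ (voiced) → [d]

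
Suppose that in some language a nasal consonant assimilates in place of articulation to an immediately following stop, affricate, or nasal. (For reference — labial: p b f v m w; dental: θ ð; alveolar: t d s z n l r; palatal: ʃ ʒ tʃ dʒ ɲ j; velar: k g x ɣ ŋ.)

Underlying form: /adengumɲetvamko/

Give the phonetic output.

/n/ before /g/ (velar) → [ŋ]
/m/ before /ɲ/ (palatal) → [ɲ]
/m/ before /k/ (velar) → [ŋ]

[adeŋguɲɲetvaŋko]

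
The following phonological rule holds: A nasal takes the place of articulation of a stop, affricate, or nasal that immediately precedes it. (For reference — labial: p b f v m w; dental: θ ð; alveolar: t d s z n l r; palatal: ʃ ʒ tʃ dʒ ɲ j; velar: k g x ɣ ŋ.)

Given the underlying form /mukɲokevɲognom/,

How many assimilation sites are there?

/ɲ/ after /k/ (velar) → [ŋ]
/n/ after /g/ (velar) → [ŋ]
2 segments change.

2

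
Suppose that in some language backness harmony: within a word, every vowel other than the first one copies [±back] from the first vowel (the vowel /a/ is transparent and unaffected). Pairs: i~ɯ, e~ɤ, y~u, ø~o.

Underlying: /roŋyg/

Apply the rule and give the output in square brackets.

/y/ harmonizes with /o/ ([+back]) → [u]

[roŋug]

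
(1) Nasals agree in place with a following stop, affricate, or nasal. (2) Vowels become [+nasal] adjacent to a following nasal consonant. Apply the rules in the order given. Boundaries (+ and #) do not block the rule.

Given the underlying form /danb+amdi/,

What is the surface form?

[dãmb+ãndi]

Rule 1: /n/ before /b/ (labial) → [m]
Rule 1: /m/ before /d/ (alveolar) → [n]
After rule 1: damb+andi
Rule 2: /a/ before nasal /m/ → [ã]
Rule 2: /a/ before nasal /n/ → [ã]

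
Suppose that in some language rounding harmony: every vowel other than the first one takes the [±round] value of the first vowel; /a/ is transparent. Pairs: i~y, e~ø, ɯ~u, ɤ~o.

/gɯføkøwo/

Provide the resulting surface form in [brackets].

/ø/ harmonizes with /ɯ/ ([-round]) → [e]
/ø/ harmonizes with /ɯ/ ([-round]) → [e]
/o/ harmonizes with /ɯ/ ([-round]) → [ɤ]

[gɯfekewɤ]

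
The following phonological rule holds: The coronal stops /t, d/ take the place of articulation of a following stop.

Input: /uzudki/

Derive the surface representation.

/d/ before /k/ (velar) → [g]

[uzugki]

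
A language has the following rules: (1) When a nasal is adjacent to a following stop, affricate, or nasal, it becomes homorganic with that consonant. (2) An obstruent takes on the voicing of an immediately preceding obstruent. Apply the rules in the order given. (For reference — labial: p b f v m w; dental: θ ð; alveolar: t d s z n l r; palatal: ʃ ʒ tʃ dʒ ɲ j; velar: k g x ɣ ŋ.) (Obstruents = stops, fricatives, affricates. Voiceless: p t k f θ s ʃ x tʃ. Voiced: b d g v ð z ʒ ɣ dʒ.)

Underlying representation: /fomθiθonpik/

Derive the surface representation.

[fomθiθompik]

Rule 1: /n/ before /p/ (labial) → [m]
After rule 1: fomθiθompik
Rule 2: no segment meets the rule's conditions; no change.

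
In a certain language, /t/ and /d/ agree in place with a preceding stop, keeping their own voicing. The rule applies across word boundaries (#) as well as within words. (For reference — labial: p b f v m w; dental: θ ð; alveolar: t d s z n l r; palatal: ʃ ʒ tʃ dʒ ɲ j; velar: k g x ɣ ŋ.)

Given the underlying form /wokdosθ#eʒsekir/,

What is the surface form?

[wokgosθ#eʒsekir]

/d/ after /k/ (velar) → [g]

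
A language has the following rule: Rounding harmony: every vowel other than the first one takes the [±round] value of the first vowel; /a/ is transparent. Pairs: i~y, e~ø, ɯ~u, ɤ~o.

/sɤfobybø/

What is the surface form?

[sɤfɤbibe]

/o/ harmonizes with /ɤ/ ([-round]) → [ɤ]
/y/ harmonizes with /ɤ/ ([-round]) → [i]
/ø/ harmonizes with /ɤ/ ([-round]) → [e]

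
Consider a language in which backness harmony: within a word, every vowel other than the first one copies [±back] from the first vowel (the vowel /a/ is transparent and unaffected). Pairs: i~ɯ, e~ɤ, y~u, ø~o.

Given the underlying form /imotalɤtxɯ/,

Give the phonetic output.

[imøtaletxi]

/o/ harmonizes with /i/ ([-back]) → [ø]
/ɤ/ harmonizes with /i/ ([-back]) → [e]
/ɯ/ harmonizes with /i/ ([-back]) → [i]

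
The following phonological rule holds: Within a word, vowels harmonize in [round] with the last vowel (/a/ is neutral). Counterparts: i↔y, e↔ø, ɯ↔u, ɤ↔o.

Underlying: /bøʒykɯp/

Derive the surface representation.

[beʒikɯp]

/ø/ harmonizes with /ɯ/ ([-round]) → [e]
/y/ harmonizes with /ɯ/ ([-round]) → [i]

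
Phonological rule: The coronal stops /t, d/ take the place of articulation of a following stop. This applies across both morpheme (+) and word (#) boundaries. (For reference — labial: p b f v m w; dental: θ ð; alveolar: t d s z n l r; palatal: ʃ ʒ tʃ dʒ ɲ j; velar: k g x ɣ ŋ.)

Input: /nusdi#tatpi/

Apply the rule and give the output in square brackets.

[nusdi#tappi]

/t/ before /p/ (labial) → [p]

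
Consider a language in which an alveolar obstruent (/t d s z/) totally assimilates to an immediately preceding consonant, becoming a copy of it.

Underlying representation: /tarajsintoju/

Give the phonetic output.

[tarajjinnoju]

/s/ after /j/ → [j] (total assimilation)
/t/ after /n/ → [n] (total assimilation)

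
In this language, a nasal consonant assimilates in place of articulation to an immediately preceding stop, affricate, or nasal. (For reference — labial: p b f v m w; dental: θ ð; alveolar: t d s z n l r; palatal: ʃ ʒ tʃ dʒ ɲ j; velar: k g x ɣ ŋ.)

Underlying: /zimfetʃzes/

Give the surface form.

[zimfetʃzes]

no segment meets the rule's conditions; no change.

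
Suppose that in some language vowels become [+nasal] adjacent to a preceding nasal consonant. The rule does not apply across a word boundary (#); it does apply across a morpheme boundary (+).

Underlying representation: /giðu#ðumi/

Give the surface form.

/i/ after nasal /m/ → [ĩ]

[giðu#ðumĩ]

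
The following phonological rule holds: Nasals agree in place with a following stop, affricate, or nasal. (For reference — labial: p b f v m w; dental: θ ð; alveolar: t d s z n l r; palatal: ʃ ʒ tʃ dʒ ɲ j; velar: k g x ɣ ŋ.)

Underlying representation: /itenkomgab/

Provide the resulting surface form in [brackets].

[iteŋkoŋgab]

/n/ before /k/ (velar) → [ŋ]
/m/ before /g/ (velar) → [ŋ]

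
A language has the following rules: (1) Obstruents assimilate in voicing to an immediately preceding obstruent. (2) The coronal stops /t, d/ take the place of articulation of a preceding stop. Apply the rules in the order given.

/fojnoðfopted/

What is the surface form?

[fojnoðvopped]

Rule 1: /f/ after /ð/ (voiced) → [v]
After rule 1: fojnoðvopted
Rule 2: /t/ after /p/ (labial) → [p]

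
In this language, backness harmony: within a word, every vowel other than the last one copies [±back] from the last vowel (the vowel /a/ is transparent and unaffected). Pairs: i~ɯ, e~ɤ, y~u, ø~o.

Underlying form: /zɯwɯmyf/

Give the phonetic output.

[ziwimyf]

/ɯ/ harmonizes with /y/ ([-back]) → [i]
/ɯ/ harmonizes with /y/ ([-back]) → [i]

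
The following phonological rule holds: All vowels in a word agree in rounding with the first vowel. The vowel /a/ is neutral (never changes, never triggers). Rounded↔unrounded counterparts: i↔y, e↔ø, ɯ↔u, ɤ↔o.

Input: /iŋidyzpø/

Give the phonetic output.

[iŋidizpe]

/y/ harmonizes with /i/ ([-round]) → [i]
/ø/ harmonizes with /i/ ([-round]) → [e]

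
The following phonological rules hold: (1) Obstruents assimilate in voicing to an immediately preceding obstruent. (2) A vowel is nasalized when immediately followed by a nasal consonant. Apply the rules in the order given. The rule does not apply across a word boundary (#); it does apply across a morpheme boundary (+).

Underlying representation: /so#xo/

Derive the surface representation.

Rule 1: no segment meets the rule's conditions; no change.
After rule 1: so#xo
Rule 2: no segment meets the rule's conditions; no change.

[so#xo]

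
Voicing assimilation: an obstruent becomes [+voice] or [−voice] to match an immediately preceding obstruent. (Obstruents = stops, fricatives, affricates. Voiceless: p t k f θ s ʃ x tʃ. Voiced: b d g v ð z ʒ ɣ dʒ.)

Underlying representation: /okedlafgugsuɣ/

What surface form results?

[okedlafkugzuɣ]

/g/ after /f/ (voiceless) → [k]
/s/ after /g/ (voiced) → [z]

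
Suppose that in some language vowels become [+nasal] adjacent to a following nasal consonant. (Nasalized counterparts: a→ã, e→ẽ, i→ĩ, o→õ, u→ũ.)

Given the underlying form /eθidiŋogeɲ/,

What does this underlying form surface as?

/i/ before nasal /ŋ/ → [ĩ]
/e/ before nasal /ɲ/ → [ẽ]

[eθidĩŋogẽɲ]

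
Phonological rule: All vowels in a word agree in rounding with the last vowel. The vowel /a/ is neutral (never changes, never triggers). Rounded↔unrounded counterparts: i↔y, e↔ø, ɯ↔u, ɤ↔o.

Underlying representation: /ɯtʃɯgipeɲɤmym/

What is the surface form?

[utʃugypøɲomym]

/ɯ/ harmonizes with /y/ ([+round]) → [u]
/ɯ/ harmonizes with /y/ ([+round]) → [u]
/i/ harmonizes with /y/ ([+round]) → [y]
/e/ harmonizes with /y/ ([+round]) → [ø]
/ɤ/ harmonizes with /y/ ([+round]) → [o]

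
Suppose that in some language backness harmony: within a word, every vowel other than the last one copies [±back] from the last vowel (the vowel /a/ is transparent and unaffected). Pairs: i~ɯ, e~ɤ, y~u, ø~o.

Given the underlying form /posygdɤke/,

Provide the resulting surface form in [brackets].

/o/ harmonizes with /e/ ([-back]) → [ø]
/ɤ/ harmonizes with /e/ ([-back]) → [e]

[pøsygdeke]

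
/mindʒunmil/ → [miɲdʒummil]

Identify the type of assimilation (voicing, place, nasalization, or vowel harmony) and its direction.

/n/→[ɲ] /n/→[m].
Each target copies a feature from the following segment, so the direction is regressive.

place assimilation, regressive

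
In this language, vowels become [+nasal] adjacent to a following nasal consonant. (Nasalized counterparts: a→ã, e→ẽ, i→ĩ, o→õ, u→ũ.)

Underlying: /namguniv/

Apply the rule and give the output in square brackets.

[nãmgũniv]

/a/ before nasal /m/ → [ã]
/u/ before nasal /n/ → [ũ]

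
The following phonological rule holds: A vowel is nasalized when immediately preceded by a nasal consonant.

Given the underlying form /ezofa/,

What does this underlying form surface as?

[ezofa]

no segment meets the rule's conditions; no change.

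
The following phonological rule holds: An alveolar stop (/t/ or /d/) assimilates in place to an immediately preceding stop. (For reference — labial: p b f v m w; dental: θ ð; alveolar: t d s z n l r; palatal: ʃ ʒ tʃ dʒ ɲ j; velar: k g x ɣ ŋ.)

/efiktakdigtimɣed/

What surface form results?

/t/ after /k/ (velar) → [k]
/d/ after /k/ (velar) → [g]
/t/ after /g/ (velar) → [k]

[efikkakgigkimɣed]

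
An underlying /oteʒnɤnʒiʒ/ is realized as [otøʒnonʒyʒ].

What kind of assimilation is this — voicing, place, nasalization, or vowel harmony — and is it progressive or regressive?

vowel harmony, progressive

/e/→[ø] /ɤ/→[o] /i/→[y].
Vowels agree with the first vowel, so the harmony is progressive.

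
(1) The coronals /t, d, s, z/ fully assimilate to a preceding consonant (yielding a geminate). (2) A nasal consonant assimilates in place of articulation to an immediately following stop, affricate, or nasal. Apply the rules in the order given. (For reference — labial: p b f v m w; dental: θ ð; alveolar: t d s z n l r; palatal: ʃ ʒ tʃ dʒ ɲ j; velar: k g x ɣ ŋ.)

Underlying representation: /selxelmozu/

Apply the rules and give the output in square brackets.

[selxelmozu]

Rule 1: no segment meets the rule's conditions; no change.
After rule 1: selxelmozu
Rule 2: no segment meets the rule's conditions; no change.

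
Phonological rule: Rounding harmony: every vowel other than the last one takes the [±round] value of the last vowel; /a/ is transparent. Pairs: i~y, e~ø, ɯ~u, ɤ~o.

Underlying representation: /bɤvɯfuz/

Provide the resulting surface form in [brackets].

[bovufuz]

/ɤ/ harmonizes with /u/ ([+round]) → [o]
/ɯ/ harmonizes with /u/ ([+round]) → [u]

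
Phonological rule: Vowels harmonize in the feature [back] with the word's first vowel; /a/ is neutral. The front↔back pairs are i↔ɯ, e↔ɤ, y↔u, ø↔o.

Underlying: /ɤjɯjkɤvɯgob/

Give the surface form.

no segment meets the rule's conditions; no change.

[ɤjɯjkɤvɯgob]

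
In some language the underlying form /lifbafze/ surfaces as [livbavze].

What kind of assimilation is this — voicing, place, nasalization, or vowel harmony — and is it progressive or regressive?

voicing assimilation, regressive

/f/→[v] /f/→[v].
Each target copies a feature from the following segment, so the direction is regressive.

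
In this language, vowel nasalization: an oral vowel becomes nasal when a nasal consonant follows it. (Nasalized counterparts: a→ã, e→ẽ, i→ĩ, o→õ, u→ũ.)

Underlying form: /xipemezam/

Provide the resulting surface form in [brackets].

/e/ before nasal /m/ → [ẽ]
/a/ before nasal /m/ → [ã]

[xipẽmezãm]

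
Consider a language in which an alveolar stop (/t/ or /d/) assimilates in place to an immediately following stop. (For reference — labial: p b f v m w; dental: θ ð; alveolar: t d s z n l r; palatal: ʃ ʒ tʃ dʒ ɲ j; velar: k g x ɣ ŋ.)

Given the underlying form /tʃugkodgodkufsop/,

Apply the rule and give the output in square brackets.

/d/ before /g/ (velar) → [g]
/d/ before /k/ (velar) → [g]

[tʃugkoggogkufsop]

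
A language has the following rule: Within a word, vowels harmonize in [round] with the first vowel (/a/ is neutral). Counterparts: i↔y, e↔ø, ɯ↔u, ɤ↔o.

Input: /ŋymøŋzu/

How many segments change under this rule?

No segment meets the rule's conditions.

0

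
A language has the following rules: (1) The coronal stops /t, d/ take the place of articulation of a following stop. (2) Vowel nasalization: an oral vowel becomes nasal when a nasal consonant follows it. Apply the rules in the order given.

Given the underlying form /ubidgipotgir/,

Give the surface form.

Rule 1: /d/ before /g/ (velar) → [g]
Rule 1: /t/ before /g/ (velar) → [k]
After rule 1: ubiggipokgir
Rule 2: no segment meets the rule's conditions; no change.

[ubiggipokgir]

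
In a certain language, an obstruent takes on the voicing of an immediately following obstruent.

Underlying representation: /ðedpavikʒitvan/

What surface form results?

[ðetpavigʒidvan]

/d/ before /p/ (voiceless) → [t]
/k/ before /ʒ/ (voiced) → [g]
/t/ before /v/ (voiced) → [d]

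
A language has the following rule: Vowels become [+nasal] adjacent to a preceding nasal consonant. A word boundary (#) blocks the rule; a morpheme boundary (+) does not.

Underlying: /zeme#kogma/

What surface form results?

/e/ after nasal /m/ → [ẽ]
/a/ after nasal /m/ → [ã]

[zemẽ#kogmã]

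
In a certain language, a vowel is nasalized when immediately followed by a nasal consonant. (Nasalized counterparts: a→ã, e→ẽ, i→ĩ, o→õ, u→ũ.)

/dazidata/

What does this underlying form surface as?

[dazidata]

no segment meets the rule's conditions; no change.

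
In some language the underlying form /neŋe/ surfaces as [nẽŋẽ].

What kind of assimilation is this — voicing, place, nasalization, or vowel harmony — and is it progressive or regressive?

nasalization, progressive

/e/→[ẽ] /e/→[ẽ].
Each target copies a feature from the preceding segment, so the direction is progressive.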